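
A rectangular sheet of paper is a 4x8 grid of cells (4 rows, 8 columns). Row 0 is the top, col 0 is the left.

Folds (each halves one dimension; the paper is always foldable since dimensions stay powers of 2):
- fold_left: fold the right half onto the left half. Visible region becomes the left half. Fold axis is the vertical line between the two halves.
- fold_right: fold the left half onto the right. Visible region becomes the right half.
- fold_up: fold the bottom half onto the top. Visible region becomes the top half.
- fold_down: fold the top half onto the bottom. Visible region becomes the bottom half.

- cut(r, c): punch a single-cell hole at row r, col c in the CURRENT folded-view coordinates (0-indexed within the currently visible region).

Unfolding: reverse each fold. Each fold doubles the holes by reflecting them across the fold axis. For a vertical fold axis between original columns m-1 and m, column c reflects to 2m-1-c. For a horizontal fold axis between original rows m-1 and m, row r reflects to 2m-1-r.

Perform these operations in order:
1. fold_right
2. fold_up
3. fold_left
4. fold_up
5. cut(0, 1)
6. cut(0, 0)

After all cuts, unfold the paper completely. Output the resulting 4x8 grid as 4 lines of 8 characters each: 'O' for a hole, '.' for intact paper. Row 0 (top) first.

Op 1 fold_right: fold axis v@4; visible region now rows[0,4) x cols[4,8) = 4x4
Op 2 fold_up: fold axis h@2; visible region now rows[0,2) x cols[4,8) = 2x4
Op 3 fold_left: fold axis v@6; visible region now rows[0,2) x cols[4,6) = 2x2
Op 4 fold_up: fold axis h@1; visible region now rows[0,1) x cols[4,6) = 1x2
Op 5 cut(0, 1): punch at orig (0,5); cuts so far [(0, 5)]; region rows[0,1) x cols[4,6) = 1x2
Op 6 cut(0, 0): punch at orig (0,4); cuts so far [(0, 4), (0, 5)]; region rows[0,1) x cols[4,6) = 1x2
Unfold 1 (reflect across h@1): 4 holes -> [(0, 4), (0, 5), (1, 4), (1, 5)]
Unfold 2 (reflect across v@6): 8 holes -> [(0, 4), (0, 5), (0, 6), (0, 7), (1, 4), (1, 5), (1, 6), (1, 7)]
Unfold 3 (reflect across h@2): 16 holes -> [(0, 4), (0, 5), (0, 6), (0, 7), (1, 4), (1, 5), (1, 6), (1, 7), (2, 4), (2, 5), (2, 6), (2, 7), (3, 4), (3, 5), (3, 6), (3, 7)]
Unfold 4 (reflect across v@4): 32 holes -> [(0, 0), (0, 1), (0, 2), (0, 3), (0, 4), (0, 5), (0, 6), (0, 7), (1, 0), (1, 1), (1, 2), (1, 3), (1, 4), (1, 5), (1, 6), (1, 7), (2, 0), (2, 1), (2, 2), (2, 3), (2, 4), (2, 5), (2, 6), (2, 7), (3, 0), (3, 1), (3, 2), (3, 3), (3, 4), (3, 5), (3, 6), (3, 7)]

Answer: OOOOOOOO
OOOOOOOO
OOOOOOOO
OOOOOOOO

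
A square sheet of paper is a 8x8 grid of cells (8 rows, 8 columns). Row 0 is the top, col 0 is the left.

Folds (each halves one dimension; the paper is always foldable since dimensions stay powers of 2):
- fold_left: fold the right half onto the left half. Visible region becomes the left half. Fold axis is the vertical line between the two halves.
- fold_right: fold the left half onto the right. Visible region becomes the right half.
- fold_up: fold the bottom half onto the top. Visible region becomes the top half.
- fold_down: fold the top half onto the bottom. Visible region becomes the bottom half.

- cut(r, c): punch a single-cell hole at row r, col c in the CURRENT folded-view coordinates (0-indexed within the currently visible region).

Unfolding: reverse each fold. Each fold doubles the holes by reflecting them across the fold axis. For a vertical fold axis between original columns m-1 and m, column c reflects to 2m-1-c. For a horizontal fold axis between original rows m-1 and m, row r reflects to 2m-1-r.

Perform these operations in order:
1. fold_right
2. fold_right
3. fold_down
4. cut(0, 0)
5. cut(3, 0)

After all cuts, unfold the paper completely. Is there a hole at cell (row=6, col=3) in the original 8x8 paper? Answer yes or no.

Op 1 fold_right: fold axis v@4; visible region now rows[0,8) x cols[4,8) = 8x4
Op 2 fold_right: fold axis v@6; visible region now rows[0,8) x cols[6,8) = 8x2
Op 3 fold_down: fold axis h@4; visible region now rows[4,8) x cols[6,8) = 4x2
Op 4 cut(0, 0): punch at orig (4,6); cuts so far [(4, 6)]; region rows[4,8) x cols[6,8) = 4x2
Op 5 cut(3, 0): punch at orig (7,6); cuts so far [(4, 6), (7, 6)]; region rows[4,8) x cols[6,8) = 4x2
Unfold 1 (reflect across h@4): 4 holes -> [(0, 6), (3, 6), (4, 6), (7, 6)]
Unfold 2 (reflect across v@6): 8 holes -> [(0, 5), (0, 6), (3, 5), (3, 6), (4, 5), (4, 6), (7, 5), (7, 6)]
Unfold 3 (reflect across v@4): 16 holes -> [(0, 1), (0, 2), (0, 5), (0, 6), (3, 1), (3, 2), (3, 5), (3, 6), (4, 1), (4, 2), (4, 5), (4, 6), (7, 1), (7, 2), (7, 5), (7, 6)]
Holes: [(0, 1), (0, 2), (0, 5), (0, 6), (3, 1), (3, 2), (3, 5), (3, 6), (4, 1), (4, 2), (4, 5), (4, 6), (7, 1), (7, 2), (7, 5), (7, 6)]

Answer: no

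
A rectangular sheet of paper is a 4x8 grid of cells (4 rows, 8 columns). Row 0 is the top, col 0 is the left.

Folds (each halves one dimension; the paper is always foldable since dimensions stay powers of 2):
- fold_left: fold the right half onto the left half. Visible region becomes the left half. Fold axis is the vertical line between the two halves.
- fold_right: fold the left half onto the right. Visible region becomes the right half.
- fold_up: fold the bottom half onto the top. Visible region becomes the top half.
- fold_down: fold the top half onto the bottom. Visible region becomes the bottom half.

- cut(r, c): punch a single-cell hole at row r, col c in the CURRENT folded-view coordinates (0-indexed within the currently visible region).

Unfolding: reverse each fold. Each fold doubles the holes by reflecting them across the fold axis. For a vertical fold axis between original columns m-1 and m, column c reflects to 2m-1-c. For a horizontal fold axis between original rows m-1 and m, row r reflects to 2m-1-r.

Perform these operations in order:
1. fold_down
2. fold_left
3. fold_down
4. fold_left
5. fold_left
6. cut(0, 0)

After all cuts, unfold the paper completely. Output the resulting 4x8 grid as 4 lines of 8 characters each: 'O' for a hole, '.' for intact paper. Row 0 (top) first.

Op 1 fold_down: fold axis h@2; visible region now rows[2,4) x cols[0,8) = 2x8
Op 2 fold_left: fold axis v@4; visible region now rows[2,4) x cols[0,4) = 2x4
Op 3 fold_down: fold axis h@3; visible region now rows[3,4) x cols[0,4) = 1x4
Op 4 fold_left: fold axis v@2; visible region now rows[3,4) x cols[0,2) = 1x2
Op 5 fold_left: fold axis v@1; visible region now rows[3,4) x cols[0,1) = 1x1
Op 6 cut(0, 0): punch at orig (3,0); cuts so far [(3, 0)]; region rows[3,4) x cols[0,1) = 1x1
Unfold 1 (reflect across v@1): 2 holes -> [(3, 0), (3, 1)]
Unfold 2 (reflect across v@2): 4 holes -> [(3, 0), (3, 1), (3, 2), (3, 3)]
Unfold 3 (reflect across h@3): 8 holes -> [(2, 0), (2, 1), (2, 2), (2, 3), (3, 0), (3, 1), (3, 2), (3, 3)]
Unfold 4 (reflect across v@4): 16 holes -> [(2, 0), (2, 1), (2, 2), (2, 3), (2, 4), (2, 5), (2, 6), (2, 7), (3, 0), (3, 1), (3, 2), (3, 3), (3, 4), (3, 5), (3, 6), (3, 7)]
Unfold 5 (reflect across h@2): 32 holes -> [(0, 0), (0, 1), (0, 2), (0, 3), (0, 4), (0, 5), (0, 6), (0, 7), (1, 0), (1, 1), (1, 2), (1, 3), (1, 4), (1, 5), (1, 6), (1, 7), (2, 0), (2, 1), (2, 2), (2, 3), (2, 4), (2, 5), (2, 6), (2, 7), (3, 0), (3, 1), (3, 2), (3, 3), (3, 4), (3, 5), (3, 6), (3, 7)]

Answer: OOOOOOOO
OOOOOOOO
OOOOOOOO
OOOOOOOO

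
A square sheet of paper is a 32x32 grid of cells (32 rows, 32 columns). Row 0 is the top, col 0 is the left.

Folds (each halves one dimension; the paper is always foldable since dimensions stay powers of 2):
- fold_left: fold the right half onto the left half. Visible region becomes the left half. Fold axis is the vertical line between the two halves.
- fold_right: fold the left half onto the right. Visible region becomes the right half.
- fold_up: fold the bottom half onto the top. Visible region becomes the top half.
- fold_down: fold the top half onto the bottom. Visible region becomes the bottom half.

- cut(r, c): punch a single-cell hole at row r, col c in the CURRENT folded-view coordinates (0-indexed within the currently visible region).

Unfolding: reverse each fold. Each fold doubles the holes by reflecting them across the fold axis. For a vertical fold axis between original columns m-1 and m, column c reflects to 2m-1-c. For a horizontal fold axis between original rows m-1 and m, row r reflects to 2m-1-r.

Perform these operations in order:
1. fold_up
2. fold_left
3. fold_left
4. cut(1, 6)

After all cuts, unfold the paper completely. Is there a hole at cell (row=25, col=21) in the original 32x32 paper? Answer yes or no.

Op 1 fold_up: fold axis h@16; visible region now rows[0,16) x cols[0,32) = 16x32
Op 2 fold_left: fold axis v@16; visible region now rows[0,16) x cols[0,16) = 16x16
Op 3 fold_left: fold axis v@8; visible region now rows[0,16) x cols[0,8) = 16x8
Op 4 cut(1, 6): punch at orig (1,6); cuts so far [(1, 6)]; region rows[0,16) x cols[0,8) = 16x8
Unfold 1 (reflect across v@8): 2 holes -> [(1, 6), (1, 9)]
Unfold 2 (reflect across v@16): 4 holes -> [(1, 6), (1, 9), (1, 22), (1, 25)]
Unfold 3 (reflect across h@16): 8 holes -> [(1, 6), (1, 9), (1, 22), (1, 25), (30, 6), (30, 9), (30, 22), (30, 25)]
Holes: [(1, 6), (1, 9), (1, 22), (1, 25), (30, 6), (30, 9), (30, 22), (30, 25)]

Answer: no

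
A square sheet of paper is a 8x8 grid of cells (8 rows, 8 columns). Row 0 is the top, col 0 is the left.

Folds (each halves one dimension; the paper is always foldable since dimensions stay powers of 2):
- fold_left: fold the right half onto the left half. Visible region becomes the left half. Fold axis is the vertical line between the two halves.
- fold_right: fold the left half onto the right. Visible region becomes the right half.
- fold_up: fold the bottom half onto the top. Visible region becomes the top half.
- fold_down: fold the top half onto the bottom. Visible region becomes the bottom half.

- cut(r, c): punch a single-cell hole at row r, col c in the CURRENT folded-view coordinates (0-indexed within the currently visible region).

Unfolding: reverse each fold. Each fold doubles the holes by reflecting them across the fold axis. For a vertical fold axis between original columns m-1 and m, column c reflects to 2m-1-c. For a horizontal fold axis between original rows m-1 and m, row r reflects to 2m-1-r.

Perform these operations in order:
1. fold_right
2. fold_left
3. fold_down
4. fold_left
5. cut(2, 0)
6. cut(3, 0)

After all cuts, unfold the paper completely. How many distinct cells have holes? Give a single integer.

Answer: 32

Derivation:
Op 1 fold_right: fold axis v@4; visible region now rows[0,8) x cols[4,8) = 8x4
Op 2 fold_left: fold axis v@6; visible region now rows[0,8) x cols[4,6) = 8x2
Op 3 fold_down: fold axis h@4; visible region now rows[4,8) x cols[4,6) = 4x2
Op 4 fold_left: fold axis v@5; visible region now rows[4,8) x cols[4,5) = 4x1
Op 5 cut(2, 0): punch at orig (6,4); cuts so far [(6, 4)]; region rows[4,8) x cols[4,5) = 4x1
Op 6 cut(3, 0): punch at orig (7,4); cuts so far [(6, 4), (7, 4)]; region rows[4,8) x cols[4,5) = 4x1
Unfold 1 (reflect across v@5): 4 holes -> [(6, 4), (6, 5), (7, 4), (7, 5)]
Unfold 2 (reflect across h@4): 8 holes -> [(0, 4), (0, 5), (1, 4), (1, 5), (6, 4), (6, 5), (7, 4), (7, 5)]
Unfold 3 (reflect across v@6): 16 holes -> [(0, 4), (0, 5), (0, 6), (0, 7), (1, 4), (1, 5), (1, 6), (1, 7), (6, 4), (6, 5), (6, 6), (6, 7), (7, 4), (7, 5), (7, 6), (7, 7)]
Unfold 4 (reflect across v@4): 32 holes -> [(0, 0), (0, 1), (0, 2), (0, 3), (0, 4), (0, 5), (0, 6), (0, 7), (1, 0), (1, 1), (1, 2), (1, 3), (1, 4), (1, 5), (1, 6), (1, 7), (6, 0), (6, 1), (6, 2), (6, 3), (6, 4), (6, 5), (6, 6), (6, 7), (7, 0), (7, 1), (7, 2), (7, 3), (7, 4), (7, 5), (7, 6), (7, 7)]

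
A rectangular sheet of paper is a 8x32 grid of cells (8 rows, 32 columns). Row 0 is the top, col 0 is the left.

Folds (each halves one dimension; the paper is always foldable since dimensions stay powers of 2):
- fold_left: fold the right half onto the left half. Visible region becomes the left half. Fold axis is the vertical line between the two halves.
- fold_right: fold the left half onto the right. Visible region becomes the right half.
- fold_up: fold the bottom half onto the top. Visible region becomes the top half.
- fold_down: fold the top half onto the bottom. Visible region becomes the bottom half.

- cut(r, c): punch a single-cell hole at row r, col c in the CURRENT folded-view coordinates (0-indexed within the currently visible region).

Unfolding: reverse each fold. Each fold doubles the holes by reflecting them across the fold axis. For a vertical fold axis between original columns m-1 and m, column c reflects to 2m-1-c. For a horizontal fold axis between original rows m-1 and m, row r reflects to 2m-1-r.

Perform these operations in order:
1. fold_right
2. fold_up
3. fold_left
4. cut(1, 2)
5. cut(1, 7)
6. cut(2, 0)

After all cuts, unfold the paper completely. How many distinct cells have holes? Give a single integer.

Op 1 fold_right: fold axis v@16; visible region now rows[0,8) x cols[16,32) = 8x16
Op 2 fold_up: fold axis h@4; visible region now rows[0,4) x cols[16,32) = 4x16
Op 3 fold_left: fold axis v@24; visible region now rows[0,4) x cols[16,24) = 4x8
Op 4 cut(1, 2): punch at orig (1,18); cuts so far [(1, 18)]; region rows[0,4) x cols[16,24) = 4x8
Op 5 cut(1, 7): punch at orig (1,23); cuts so far [(1, 18), (1, 23)]; region rows[0,4) x cols[16,24) = 4x8
Op 6 cut(2, 0): punch at orig (2,16); cuts so far [(1, 18), (1, 23), (2, 16)]; region rows[0,4) x cols[16,24) = 4x8
Unfold 1 (reflect across v@24): 6 holes -> [(1, 18), (1, 23), (1, 24), (1, 29), (2, 16), (2, 31)]
Unfold 2 (reflect across h@4): 12 holes -> [(1, 18), (1, 23), (1, 24), (1, 29), (2, 16), (2, 31), (5, 16), (5, 31), (6, 18), (6, 23), (6, 24), (6, 29)]
Unfold 3 (reflect across v@16): 24 holes -> [(1, 2), (1, 7), (1, 8), (1, 13), (1, 18), (1, 23), (1, 24), (1, 29), (2, 0), (2, 15), (2, 16), (2, 31), (5, 0), (5, 15), (5, 16), (5, 31), (6, 2), (6, 7), (6, 8), (6, 13), (6, 18), (6, 23), (6, 24), (6, 29)]

Answer: 24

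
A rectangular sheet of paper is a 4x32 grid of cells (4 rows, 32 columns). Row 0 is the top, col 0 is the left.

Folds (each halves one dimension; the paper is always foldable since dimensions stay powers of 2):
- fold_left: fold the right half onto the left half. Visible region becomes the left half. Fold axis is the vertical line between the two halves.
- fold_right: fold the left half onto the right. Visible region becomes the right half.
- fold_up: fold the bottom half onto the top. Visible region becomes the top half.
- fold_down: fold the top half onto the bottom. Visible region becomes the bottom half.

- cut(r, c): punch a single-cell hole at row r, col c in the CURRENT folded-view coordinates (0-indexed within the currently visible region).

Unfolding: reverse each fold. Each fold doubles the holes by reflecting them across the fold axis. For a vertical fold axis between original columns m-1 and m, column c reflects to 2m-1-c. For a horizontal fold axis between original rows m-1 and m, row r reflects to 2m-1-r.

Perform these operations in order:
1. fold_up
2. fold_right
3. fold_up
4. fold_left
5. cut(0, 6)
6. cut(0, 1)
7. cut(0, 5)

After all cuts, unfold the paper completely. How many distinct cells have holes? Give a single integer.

Answer: 48

Derivation:
Op 1 fold_up: fold axis h@2; visible region now rows[0,2) x cols[0,32) = 2x32
Op 2 fold_right: fold axis v@16; visible region now rows[0,2) x cols[16,32) = 2x16
Op 3 fold_up: fold axis h@1; visible region now rows[0,1) x cols[16,32) = 1x16
Op 4 fold_left: fold axis v@24; visible region now rows[0,1) x cols[16,24) = 1x8
Op 5 cut(0, 6): punch at orig (0,22); cuts so far [(0, 22)]; region rows[0,1) x cols[16,24) = 1x8
Op 6 cut(0, 1): punch at orig (0,17); cuts so far [(0, 17), (0, 22)]; region rows[0,1) x cols[16,24) = 1x8
Op 7 cut(0, 5): punch at orig (0,21); cuts so far [(0, 17), (0, 21), (0, 22)]; region rows[0,1) x cols[16,24) = 1x8
Unfold 1 (reflect across v@24): 6 holes -> [(0, 17), (0, 21), (0, 22), (0, 25), (0, 26), (0, 30)]
Unfold 2 (reflect across h@1): 12 holes -> [(0, 17), (0, 21), (0, 22), (0, 25), (0, 26), (0, 30), (1, 17), (1, 21), (1, 22), (1, 25), (1, 26), (1, 30)]
Unfold 3 (reflect across v@16): 24 holes -> [(0, 1), (0, 5), (0, 6), (0, 9), (0, 10), (0, 14), (0, 17), (0, 21), (0, 22), (0, 25), (0, 26), (0, 30), (1, 1), (1, 5), (1, 6), (1, 9), (1, 10), (1, 14), (1, 17), (1, 21), (1, 22), (1, 25), (1, 26), (1, 30)]
Unfold 4 (reflect across h@2): 48 holes -> [(0, 1), (0, 5), (0, 6), (0, 9), (0, 10), (0, 14), (0, 17), (0, 21), (0, 22), (0, 25), (0, 26), (0, 30), (1, 1), (1, 5), (1, 6), (1, 9), (1, 10), (1, 14), (1, 17), (1, 21), (1, 22), (1, 25), (1, 26), (1, 30), (2, 1), (2, 5), (2, 6), (2, 9), (2, 10), (2, 14), (2, 17), (2, 21), (2, 22), (2, 25), (2, 26), (2, 30), (3, 1), (3, 5), (3, 6), (3, 9), (3, 10), (3, 14), (3, 17), (3, 21), (3, 22), (3, 25), (3, 26), (3, 30)]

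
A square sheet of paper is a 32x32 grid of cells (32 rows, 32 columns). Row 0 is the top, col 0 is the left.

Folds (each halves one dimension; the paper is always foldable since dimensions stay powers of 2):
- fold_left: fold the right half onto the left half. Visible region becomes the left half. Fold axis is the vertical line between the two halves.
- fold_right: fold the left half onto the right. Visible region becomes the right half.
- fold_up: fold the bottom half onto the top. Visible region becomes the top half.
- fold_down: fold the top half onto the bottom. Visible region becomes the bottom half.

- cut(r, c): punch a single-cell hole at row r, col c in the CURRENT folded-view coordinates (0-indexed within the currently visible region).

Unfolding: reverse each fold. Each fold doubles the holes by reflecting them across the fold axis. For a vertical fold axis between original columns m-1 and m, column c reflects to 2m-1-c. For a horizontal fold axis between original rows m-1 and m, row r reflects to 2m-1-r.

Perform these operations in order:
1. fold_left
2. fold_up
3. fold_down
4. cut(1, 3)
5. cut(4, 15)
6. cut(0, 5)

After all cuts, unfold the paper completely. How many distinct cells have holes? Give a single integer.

Answer: 24

Derivation:
Op 1 fold_left: fold axis v@16; visible region now rows[0,32) x cols[0,16) = 32x16
Op 2 fold_up: fold axis h@16; visible region now rows[0,16) x cols[0,16) = 16x16
Op 3 fold_down: fold axis h@8; visible region now rows[8,16) x cols[0,16) = 8x16
Op 4 cut(1, 3): punch at orig (9,3); cuts so far [(9, 3)]; region rows[8,16) x cols[0,16) = 8x16
Op 5 cut(4, 15): punch at orig (12,15); cuts so far [(9, 3), (12, 15)]; region rows[8,16) x cols[0,16) = 8x16
Op 6 cut(0, 5): punch at orig (8,5); cuts so far [(8, 5), (9, 3), (12, 15)]; region rows[8,16) x cols[0,16) = 8x16
Unfold 1 (reflect across h@8): 6 holes -> [(3, 15), (6, 3), (7, 5), (8, 5), (9, 3), (12, 15)]
Unfold 2 (reflect across h@16): 12 holes -> [(3, 15), (6, 3), (7, 5), (8, 5), (9, 3), (12, 15), (19, 15), (22, 3), (23, 5), (24, 5), (25, 3), (28, 15)]
Unfold 3 (reflect across v@16): 24 holes -> [(3, 15), (3, 16), (6, 3), (6, 28), (7, 5), (7, 26), (8, 5), (8, 26), (9, 3), (9, 28), (12, 15), (12, 16), (19, 15), (19, 16), (22, 3), (22, 28), (23, 5), (23, 26), (24, 5), (24, 26), (25, 3), (25, 28), (28, 15), (28, 16)]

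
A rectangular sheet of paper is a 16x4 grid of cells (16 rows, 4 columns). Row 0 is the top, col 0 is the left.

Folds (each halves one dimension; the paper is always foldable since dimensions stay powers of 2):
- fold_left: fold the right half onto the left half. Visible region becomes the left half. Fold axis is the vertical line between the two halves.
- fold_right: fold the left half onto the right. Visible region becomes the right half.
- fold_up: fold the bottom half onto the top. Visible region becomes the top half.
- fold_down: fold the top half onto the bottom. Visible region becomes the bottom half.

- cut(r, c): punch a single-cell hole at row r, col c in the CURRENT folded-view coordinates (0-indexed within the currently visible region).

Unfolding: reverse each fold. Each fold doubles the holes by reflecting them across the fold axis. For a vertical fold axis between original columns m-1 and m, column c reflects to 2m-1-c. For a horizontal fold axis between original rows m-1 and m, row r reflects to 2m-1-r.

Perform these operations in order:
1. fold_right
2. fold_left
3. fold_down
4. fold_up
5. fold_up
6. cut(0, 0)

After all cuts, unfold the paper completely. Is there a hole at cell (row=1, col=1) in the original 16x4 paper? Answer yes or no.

Op 1 fold_right: fold axis v@2; visible region now rows[0,16) x cols[2,4) = 16x2
Op 2 fold_left: fold axis v@3; visible region now rows[0,16) x cols[2,3) = 16x1
Op 3 fold_down: fold axis h@8; visible region now rows[8,16) x cols[2,3) = 8x1
Op 4 fold_up: fold axis h@12; visible region now rows[8,12) x cols[2,3) = 4x1
Op 5 fold_up: fold axis h@10; visible region now rows[8,10) x cols[2,3) = 2x1
Op 6 cut(0, 0): punch at orig (8,2); cuts so far [(8, 2)]; region rows[8,10) x cols[2,3) = 2x1
Unfold 1 (reflect across h@10): 2 holes -> [(8, 2), (11, 2)]
Unfold 2 (reflect across h@12): 4 holes -> [(8, 2), (11, 2), (12, 2), (15, 2)]
Unfold 3 (reflect across h@8): 8 holes -> [(0, 2), (3, 2), (4, 2), (7, 2), (8, 2), (11, 2), (12, 2), (15, 2)]
Unfold 4 (reflect across v@3): 16 holes -> [(0, 2), (0, 3), (3, 2), (3, 3), (4, 2), (4, 3), (7, 2), (7, 3), (8, 2), (8, 3), (11, 2), (11, 3), (12, 2), (12, 3), (15, 2), (15, 3)]
Unfold 5 (reflect across v@2): 32 holes -> [(0, 0), (0, 1), (0, 2), (0, 3), (3, 0), (3, 1), (3, 2), (3, 3), (4, 0), (4, 1), (4, 2), (4, 3), (7, 0), (7, 1), (7, 2), (7, 3), (8, 0), (8, 1), (8, 2), (8, 3), (11, 0), (11, 1), (11, 2), (11, 3), (12, 0), (12, 1), (12, 2), (12, 3), (15, 0), (15, 1), (15, 2), (15, 3)]
Holes: [(0, 0), (0, 1), (0, 2), (0, 3), (3, 0), (3, 1), (3, 2), (3, 3), (4, 0), (4, 1), (4, 2), (4, 3), (7, 0), (7, 1), (7, 2), (7, 3), (8, 0), (8, 1), (8, 2), (8, 3), (11, 0), (11, 1), (11, 2), (11, 3), (12, 0), (12, 1), (12, 2), (12, 3), (15, 0), (15, 1), (15, 2), (15, 3)]

Answer: no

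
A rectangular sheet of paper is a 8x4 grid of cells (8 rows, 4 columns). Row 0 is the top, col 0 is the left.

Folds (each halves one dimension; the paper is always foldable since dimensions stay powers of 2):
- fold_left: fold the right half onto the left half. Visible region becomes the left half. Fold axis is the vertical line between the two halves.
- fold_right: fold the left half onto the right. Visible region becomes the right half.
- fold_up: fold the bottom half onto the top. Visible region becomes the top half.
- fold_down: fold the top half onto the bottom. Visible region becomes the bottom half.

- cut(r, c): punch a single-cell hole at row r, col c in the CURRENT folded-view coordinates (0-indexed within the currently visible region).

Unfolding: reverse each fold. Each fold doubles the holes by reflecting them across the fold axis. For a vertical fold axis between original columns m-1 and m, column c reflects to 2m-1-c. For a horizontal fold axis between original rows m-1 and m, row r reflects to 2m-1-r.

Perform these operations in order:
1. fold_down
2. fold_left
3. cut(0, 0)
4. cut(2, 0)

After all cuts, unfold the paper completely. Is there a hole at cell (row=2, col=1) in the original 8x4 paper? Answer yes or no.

Op 1 fold_down: fold axis h@4; visible region now rows[4,8) x cols[0,4) = 4x4
Op 2 fold_left: fold axis v@2; visible region now rows[4,8) x cols[0,2) = 4x2
Op 3 cut(0, 0): punch at orig (4,0); cuts so far [(4, 0)]; region rows[4,8) x cols[0,2) = 4x2
Op 4 cut(2, 0): punch at orig (6,0); cuts so far [(4, 0), (6, 0)]; region rows[4,8) x cols[0,2) = 4x2
Unfold 1 (reflect across v@2): 4 holes -> [(4, 0), (4, 3), (6, 0), (6, 3)]
Unfold 2 (reflect across h@4): 8 holes -> [(1, 0), (1, 3), (3, 0), (3, 3), (4, 0), (4, 3), (6, 0), (6, 3)]
Holes: [(1, 0), (1, 3), (3, 0), (3, 3), (4, 0), (4, 3), (6, 0), (6, 3)]

Answer: no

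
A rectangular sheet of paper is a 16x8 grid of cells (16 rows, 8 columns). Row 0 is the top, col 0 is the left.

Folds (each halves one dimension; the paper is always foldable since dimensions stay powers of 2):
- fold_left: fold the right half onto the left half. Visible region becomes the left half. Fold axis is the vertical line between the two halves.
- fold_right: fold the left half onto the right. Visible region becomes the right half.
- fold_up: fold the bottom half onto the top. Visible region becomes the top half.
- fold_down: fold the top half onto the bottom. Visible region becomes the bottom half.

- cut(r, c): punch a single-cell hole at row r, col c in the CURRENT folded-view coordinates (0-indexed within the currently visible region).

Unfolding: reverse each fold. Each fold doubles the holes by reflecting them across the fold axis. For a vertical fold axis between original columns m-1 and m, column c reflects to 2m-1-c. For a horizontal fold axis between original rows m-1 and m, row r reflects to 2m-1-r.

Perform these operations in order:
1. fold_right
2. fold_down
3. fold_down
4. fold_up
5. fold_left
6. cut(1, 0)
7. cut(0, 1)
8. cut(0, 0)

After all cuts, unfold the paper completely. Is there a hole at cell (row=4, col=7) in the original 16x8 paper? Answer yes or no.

Answer: yes

Derivation:
Op 1 fold_right: fold axis v@4; visible region now rows[0,16) x cols[4,8) = 16x4
Op 2 fold_down: fold axis h@8; visible region now rows[8,16) x cols[4,8) = 8x4
Op 3 fold_down: fold axis h@12; visible region now rows[12,16) x cols[4,8) = 4x4
Op 4 fold_up: fold axis h@14; visible region now rows[12,14) x cols[4,8) = 2x4
Op 5 fold_left: fold axis v@6; visible region now rows[12,14) x cols[4,6) = 2x2
Op 6 cut(1, 0): punch at orig (13,4); cuts so far [(13, 4)]; region rows[12,14) x cols[4,6) = 2x2
Op 7 cut(0, 1): punch at orig (12,5); cuts so far [(12, 5), (13, 4)]; region rows[12,14) x cols[4,6) = 2x2
Op 8 cut(0, 0): punch at orig (12,4); cuts so far [(12, 4), (12, 5), (13, 4)]; region rows[12,14) x cols[4,6) = 2x2
Unfold 1 (reflect across v@6): 6 holes -> [(12, 4), (12, 5), (12, 6), (12, 7), (13, 4), (13, 7)]
Unfold 2 (reflect across h@14): 12 holes -> [(12, 4), (12, 5), (12, 6), (12, 7), (13, 4), (13, 7), (14, 4), (14, 7), (15, 4), (15, 5), (15, 6), (15, 7)]
Unfold 3 (reflect across h@12): 24 holes -> [(8, 4), (8, 5), (8, 6), (8, 7), (9, 4), (9, 7), (10, 4), (10, 7), (11, 4), (11, 5), (11, 6), (11, 7), (12, 4), (12, 5), (12, 6), (12, 7), (13, 4), (13, 7), (14, 4), (14, 7), (15, 4), (15, 5), (15, 6), (15, 7)]
Unfold 4 (reflect across h@8): 48 holes -> [(0, 4), (0, 5), (0, 6), (0, 7), (1, 4), (1, 7), (2, 4), (2, 7), (3, 4), (3, 5), (3, 6), (3, 7), (4, 4), (4, 5), (4, 6), (4, 7), (5, 4), (5, 7), (6, 4), (6, 7), (7, 4), (7, 5), (7, 6), (7, 7), (8, 4), (8, 5), (8, 6), (8, 7), (9, 4), (9, 7), (10, 4), (10, 7), (11, 4), (11, 5), (11, 6), (11, 7), (12, 4), (12, 5), (12, 6), (12, 7), (13, 4), (13, 7), (14, 4), (14, 7), (15, 4), (15, 5), (15, 6), (15, 7)]
Unfold 5 (reflect across v@4): 96 holes -> [(0, 0), (0, 1), (0, 2), (0, 3), (0, 4), (0, 5), (0, 6), (0, 7), (1, 0), (1, 3), (1, 4), (1, 7), (2, 0), (2, 3), (2, 4), (2, 7), (3, 0), (3, 1), (3, 2), (3, 3), (3, 4), (3, 5), (3, 6), (3, 7), (4, 0), (4, 1), (4, 2), (4, 3), (4, 4), (4, 5), (4, 6), (4, 7), (5, 0), (5, 3), (5, 4), (5, 7), (6, 0), (6, 3), (6, 4), (6, 7), (7, 0), (7, 1), (7, 2), (7, 3), (7, 4), (7, 5), (7, 6), (7, 7), (8, 0), (8, 1), (8, 2), (8, 3), (8, 4), (8, 5), (8, 6), (8, 7), (9, 0), (9, 3), (9, 4), (9, 7), (10, 0), (10, 3), (10, 4), (10, 7), (11, 0), (11, 1), (11, 2), (11, 3), (11, 4), (11, 5), (11, 6), (11, 7), (12, 0), (12, 1), (12, 2), (12, 3), (12, 4), (12, 5), (12, 6), (12, 7), (13, 0), (13, 3), (13, 4), (13, 7), (14, 0), (14, 3), (14, 4), (14, 7), (15, 0), (15, 1), (15, 2), (15, 3), (15, 4), (15, 5), (15, 6), (15, 7)]
Holes: [(0, 0), (0, 1), (0, 2), (0, 3), (0, 4), (0, 5), (0, 6), (0, 7), (1, 0), (1, 3), (1, 4), (1, 7), (2, 0), (2, 3), (2, 4), (2, 7), (3, 0), (3, 1), (3, 2), (3, 3), (3, 4), (3, 5), (3, 6), (3, 7), (4, 0), (4, 1), (4, 2), (4, 3), (4, 4), (4, 5), (4, 6), (4, 7), (5, 0), (5, 3), (5, 4), (5, 7), (6, 0), (6, 3), (6, 4), (6, 7), (7, 0), (7, 1), (7, 2), (7, 3), (7, 4), (7, 5), (7, 6), (7, 7), (8, 0), (8, 1), (8, 2), (8, 3), (8, 4), (8, 5), (8, 6), (8, 7), (9, 0), (9, 3), (9, 4), (9, 7), (10, 0), (10, 3), (10, 4), (10, 7), (11, 0), (11, 1), (11, 2), (11, 3), (11, 4), (11, 5), (11, 6), (11, 7), (12, 0), (12, 1), (12, 2), (12, 3), (12, 4), (12, 5), (12, 6), (12, 7), (13, 0), (13, 3), (13, 4), (13, 7), (14, 0), (14, 3), (14, 4), (14, 7), (15, 0), (15, 1), (15, 2), (15, 3), (15, 4), (15, 5), (15, 6), (15, 7)]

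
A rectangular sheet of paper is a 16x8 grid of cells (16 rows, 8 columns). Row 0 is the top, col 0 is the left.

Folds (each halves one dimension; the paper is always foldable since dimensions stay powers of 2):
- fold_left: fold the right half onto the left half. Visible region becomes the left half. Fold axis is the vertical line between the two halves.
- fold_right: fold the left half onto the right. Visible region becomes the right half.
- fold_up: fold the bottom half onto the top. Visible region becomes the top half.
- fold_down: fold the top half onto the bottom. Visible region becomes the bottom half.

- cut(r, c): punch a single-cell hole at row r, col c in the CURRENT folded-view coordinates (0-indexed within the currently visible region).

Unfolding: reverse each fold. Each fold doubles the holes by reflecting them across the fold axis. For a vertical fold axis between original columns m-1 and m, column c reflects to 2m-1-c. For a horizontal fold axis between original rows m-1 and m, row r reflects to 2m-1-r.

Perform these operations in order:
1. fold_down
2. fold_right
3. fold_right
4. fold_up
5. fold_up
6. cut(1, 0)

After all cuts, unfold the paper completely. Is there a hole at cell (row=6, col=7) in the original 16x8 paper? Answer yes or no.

Answer: no

Derivation:
Op 1 fold_down: fold axis h@8; visible region now rows[8,16) x cols[0,8) = 8x8
Op 2 fold_right: fold axis v@4; visible region now rows[8,16) x cols[4,8) = 8x4
Op 3 fold_right: fold axis v@6; visible region now rows[8,16) x cols[6,8) = 8x2
Op 4 fold_up: fold axis h@12; visible region now rows[8,12) x cols[6,8) = 4x2
Op 5 fold_up: fold axis h@10; visible region now rows[8,10) x cols[6,8) = 2x2
Op 6 cut(1, 0): punch at orig (9,6); cuts so far [(9, 6)]; region rows[8,10) x cols[6,8) = 2x2
Unfold 1 (reflect across h@10): 2 holes -> [(9, 6), (10, 6)]
Unfold 2 (reflect across h@12): 4 holes -> [(9, 6), (10, 6), (13, 6), (14, 6)]
Unfold 3 (reflect across v@6): 8 holes -> [(9, 5), (9, 6), (10, 5), (10, 6), (13, 5), (13, 6), (14, 5), (14, 6)]
Unfold 4 (reflect across v@4): 16 holes -> [(9, 1), (9, 2), (9, 5), (9, 6), (10, 1), (10, 2), (10, 5), (10, 6), (13, 1), (13, 2), (13, 5), (13, 6), (14, 1), (14, 2), (14, 5), (14, 6)]
Unfold 5 (reflect across h@8): 32 holes -> [(1, 1), (1, 2), (1, 5), (1, 6), (2, 1), (2, 2), (2, 5), (2, 6), (5, 1), (5, 2), (5, 5), (5, 6), (6, 1), (6, 2), (6, 5), (6, 6), (9, 1), (9, 2), (9, 5), (9, 6), (10, 1), (10, 2), (10, 5), (10, 6), (13, 1), (13, 2), (13, 5), (13, 6), (14, 1), (14, 2), (14, 5), (14, 6)]
Holes: [(1, 1), (1, 2), (1, 5), (1, 6), (2, 1), (2, 2), (2, 5), (2, 6), (5, 1), (5, 2), (5, 5), (5, 6), (6, 1), (6, 2), (6, 5), (6, 6), (9, 1), (9, 2), (9, 5), (9, 6), (10, 1), (10, 2), (10, 5), (10, 6), (13, 1), (13, 2), (13, 5), (13, 6), (14, 1), (14, 2), (14, 5), (14, 6)]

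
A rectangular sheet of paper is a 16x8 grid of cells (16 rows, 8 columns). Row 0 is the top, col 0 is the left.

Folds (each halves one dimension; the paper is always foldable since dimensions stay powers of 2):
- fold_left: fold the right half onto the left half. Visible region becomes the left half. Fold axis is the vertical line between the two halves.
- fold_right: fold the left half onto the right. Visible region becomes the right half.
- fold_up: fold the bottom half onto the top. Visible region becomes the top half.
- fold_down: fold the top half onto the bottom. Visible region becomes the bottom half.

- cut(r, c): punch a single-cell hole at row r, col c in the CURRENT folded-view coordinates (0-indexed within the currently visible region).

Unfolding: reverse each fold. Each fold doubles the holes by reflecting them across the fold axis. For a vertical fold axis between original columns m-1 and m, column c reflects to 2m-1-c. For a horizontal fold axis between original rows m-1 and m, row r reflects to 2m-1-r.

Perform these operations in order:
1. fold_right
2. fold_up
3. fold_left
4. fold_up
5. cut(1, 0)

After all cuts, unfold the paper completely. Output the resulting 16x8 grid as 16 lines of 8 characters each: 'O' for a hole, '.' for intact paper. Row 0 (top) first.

Op 1 fold_right: fold axis v@4; visible region now rows[0,16) x cols[4,8) = 16x4
Op 2 fold_up: fold axis h@8; visible region now rows[0,8) x cols[4,8) = 8x4
Op 3 fold_left: fold axis v@6; visible region now rows[0,8) x cols[4,6) = 8x2
Op 4 fold_up: fold axis h@4; visible region now rows[0,4) x cols[4,6) = 4x2
Op 5 cut(1, 0): punch at orig (1,4); cuts so far [(1, 4)]; region rows[0,4) x cols[4,6) = 4x2
Unfold 1 (reflect across h@4): 2 holes -> [(1, 4), (6, 4)]
Unfold 2 (reflect across v@6): 4 holes -> [(1, 4), (1, 7), (6, 4), (6, 7)]
Unfold 3 (reflect across h@8): 8 holes -> [(1, 4), (1, 7), (6, 4), (6, 7), (9, 4), (9, 7), (14, 4), (14, 7)]
Unfold 4 (reflect across v@4): 16 holes -> [(1, 0), (1, 3), (1, 4), (1, 7), (6, 0), (6, 3), (6, 4), (6, 7), (9, 0), (9, 3), (9, 4), (9, 7), (14, 0), (14, 3), (14, 4), (14, 7)]

Answer: ........
O..OO..O
........
........
........
........
O..OO..O
........
........
O..OO..O
........
........
........
........
O..OO..O
........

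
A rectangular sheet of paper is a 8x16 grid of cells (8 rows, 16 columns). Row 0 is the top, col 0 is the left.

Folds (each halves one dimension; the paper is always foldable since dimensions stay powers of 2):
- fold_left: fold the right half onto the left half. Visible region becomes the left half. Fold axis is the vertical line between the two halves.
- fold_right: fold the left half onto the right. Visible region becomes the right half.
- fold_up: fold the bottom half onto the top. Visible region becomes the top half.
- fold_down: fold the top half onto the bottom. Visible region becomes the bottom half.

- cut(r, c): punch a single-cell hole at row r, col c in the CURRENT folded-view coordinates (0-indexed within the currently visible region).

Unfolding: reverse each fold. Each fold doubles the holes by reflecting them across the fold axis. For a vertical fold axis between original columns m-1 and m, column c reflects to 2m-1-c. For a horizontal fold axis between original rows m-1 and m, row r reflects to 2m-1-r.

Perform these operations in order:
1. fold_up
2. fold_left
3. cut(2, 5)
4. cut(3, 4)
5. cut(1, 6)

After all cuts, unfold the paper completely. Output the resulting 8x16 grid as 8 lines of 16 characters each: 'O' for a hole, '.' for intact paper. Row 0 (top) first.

Answer: ................
......O..O......
.....O....O.....
....O......O....
....O......O....
.....O....O.....
......O..O......
................

Derivation:
Op 1 fold_up: fold axis h@4; visible region now rows[0,4) x cols[0,16) = 4x16
Op 2 fold_left: fold axis v@8; visible region now rows[0,4) x cols[0,8) = 4x8
Op 3 cut(2, 5): punch at orig (2,5); cuts so far [(2, 5)]; region rows[0,4) x cols[0,8) = 4x8
Op 4 cut(3, 4): punch at orig (3,4); cuts so far [(2, 5), (3, 4)]; region rows[0,4) x cols[0,8) = 4x8
Op 5 cut(1, 6): punch at orig (1,6); cuts so far [(1, 6), (2, 5), (3, 4)]; region rows[0,4) x cols[0,8) = 4x8
Unfold 1 (reflect across v@8): 6 holes -> [(1, 6), (1, 9), (2, 5), (2, 10), (3, 4), (3, 11)]
Unfold 2 (reflect across h@4): 12 holes -> [(1, 6), (1, 9), (2, 5), (2, 10), (3, 4), (3, 11), (4, 4), (4, 11), (5, 5), (5, 10), (6, 6), (6, 9)]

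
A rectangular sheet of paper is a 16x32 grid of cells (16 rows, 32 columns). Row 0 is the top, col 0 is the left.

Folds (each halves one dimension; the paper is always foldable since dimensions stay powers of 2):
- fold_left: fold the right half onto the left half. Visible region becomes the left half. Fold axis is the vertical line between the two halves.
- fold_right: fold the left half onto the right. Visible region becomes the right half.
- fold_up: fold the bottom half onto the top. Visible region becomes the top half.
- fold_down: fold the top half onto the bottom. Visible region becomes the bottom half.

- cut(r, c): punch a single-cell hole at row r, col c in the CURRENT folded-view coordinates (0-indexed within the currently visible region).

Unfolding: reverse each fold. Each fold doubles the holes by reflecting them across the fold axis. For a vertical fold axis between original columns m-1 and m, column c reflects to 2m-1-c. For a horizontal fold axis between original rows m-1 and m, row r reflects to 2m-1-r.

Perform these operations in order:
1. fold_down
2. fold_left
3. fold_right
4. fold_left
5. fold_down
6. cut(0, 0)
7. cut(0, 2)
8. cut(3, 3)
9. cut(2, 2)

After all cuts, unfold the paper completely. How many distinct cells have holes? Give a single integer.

Op 1 fold_down: fold axis h@8; visible region now rows[8,16) x cols[0,32) = 8x32
Op 2 fold_left: fold axis v@16; visible region now rows[8,16) x cols[0,16) = 8x16
Op 3 fold_right: fold axis v@8; visible region now rows[8,16) x cols[8,16) = 8x8
Op 4 fold_left: fold axis v@12; visible region now rows[8,16) x cols[8,12) = 8x4
Op 5 fold_down: fold axis h@12; visible region now rows[12,16) x cols[8,12) = 4x4
Op 6 cut(0, 0): punch at orig (12,8); cuts so far [(12, 8)]; region rows[12,16) x cols[8,12) = 4x4
Op 7 cut(0, 2): punch at orig (12,10); cuts so far [(12, 8), (12, 10)]; region rows[12,16) x cols[8,12) = 4x4
Op 8 cut(3, 3): punch at orig (15,11); cuts so far [(12, 8), (12, 10), (15, 11)]; region rows[12,16) x cols[8,12) = 4x4
Op 9 cut(2, 2): punch at orig (14,10); cuts so far [(12, 8), (12, 10), (14, 10), (15, 11)]; region rows[12,16) x cols[8,12) = 4x4
Unfold 1 (reflect across h@12): 8 holes -> [(8, 11), (9, 10), (11, 8), (11, 10), (12, 8), (12, 10), (14, 10), (15, 11)]
Unfold 2 (reflect across v@12): 16 holes -> [(8, 11), (8, 12), (9, 10), (9, 13), (11, 8), (11, 10), (11, 13), (11, 15), (12, 8), (12, 10), (12, 13), (12, 15), (14, 10), (14, 13), (15, 11), (15, 12)]
Unfold 3 (reflect across v@8): 32 holes -> [(8, 3), (8, 4), (8, 11), (8, 12), (9, 2), (9, 5), (9, 10), (9, 13), (11, 0), (11, 2), (11, 5), (11, 7), (11, 8), (11, 10), (11, 13), (11, 15), (12, 0), (12, 2), (12, 5), (12, 7), (12, 8), (12, 10), (12, 13), (12, 15), (14, 2), (14, 5), (14, 10), (14, 13), (15, 3), (15, 4), (15, 11), (15, 12)]
Unfold 4 (reflect across v@16): 64 holes -> [(8, 3), (8, 4), (8, 11), (8, 12), (8, 19), (8, 20), (8, 27), (8, 28), (9, 2), (9, 5), (9, 10), (9, 13), (9, 18), (9, 21), (9, 26), (9, 29), (11, 0), (11, 2), (11, 5), (11, 7), (11, 8), (11, 10), (11, 13), (11, 15), (11, 16), (11, 18), (11, 21), (11, 23), (11, 24), (11, 26), (11, 29), (11, 31), (12, 0), (12, 2), (12, 5), (12, 7), (12, 8), (12, 10), (12, 13), (12, 15), (12, 16), (12, 18), (12, 21), (12, 23), (12, 24), (12, 26), (12, 29), (12, 31), (14, 2), (14, 5), (14, 10), (14, 13), (14, 18), (14, 21), (14, 26), (14, 29), (15, 3), (15, 4), (15, 11), (15, 12), (15, 19), (15, 20), (15, 27), (15, 28)]
Unfold 5 (reflect across h@8): 128 holes -> [(0, 3), (0, 4), (0, 11), (0, 12), (0, 19), (0, 20), (0, 27), (0, 28), (1, 2), (1, 5), (1, 10), (1, 13), (1, 18), (1, 21), (1, 26), (1, 29), (3, 0), (3, 2), (3, 5), (3, 7), (3, 8), (3, 10), (3, 13), (3, 15), (3, 16), (3, 18), (3, 21), (3, 23), (3, 24), (3, 26), (3, 29), (3, 31), (4, 0), (4, 2), (4, 5), (4, 7), (4, 8), (4, 10), (4, 13), (4, 15), (4, 16), (4, 18), (4, 21), (4, 23), (4, 24), (4, 26), (4, 29), (4, 31), (6, 2), (6, 5), (6, 10), (6, 13), (6, 18), (6, 21), (6, 26), (6, 29), (7, 3), (7, 4), (7, 11), (7, 12), (7, 19), (7, 20), (7, 27), (7, 28), (8, 3), (8, 4), (8, 11), (8, 12), (8, 19), (8, 20), (8, 27), (8, 28), (9, 2), (9, 5), (9, 10), (9, 13), (9, 18), (9, 21), (9, 26), (9, 29), (11, 0), (11, 2), (11, 5), (11, 7), (11, 8), (11, 10), (11, 13), (11, 15), (11, 16), (11, 18), (11, 21), (11, 23), (11, 24), (11, 26), (11, 29), (11, 31), (12, 0), (12, 2), (12, 5), (12, 7), (12, 8), (12, 10), (12, 13), (12, 15), (12, 16), (12, 18), (12, 21), (12, 23), (12, 24), (12, 26), (12, 29), (12, 31), (14, 2), (14, 5), (14, 10), (14, 13), (14, 18), (14, 21), (14, 26), (14, 29), (15, 3), (15, 4), (15, 11), (15, 12), (15, 19), (15, 20), (15, 27), (15, 28)]

Answer: 128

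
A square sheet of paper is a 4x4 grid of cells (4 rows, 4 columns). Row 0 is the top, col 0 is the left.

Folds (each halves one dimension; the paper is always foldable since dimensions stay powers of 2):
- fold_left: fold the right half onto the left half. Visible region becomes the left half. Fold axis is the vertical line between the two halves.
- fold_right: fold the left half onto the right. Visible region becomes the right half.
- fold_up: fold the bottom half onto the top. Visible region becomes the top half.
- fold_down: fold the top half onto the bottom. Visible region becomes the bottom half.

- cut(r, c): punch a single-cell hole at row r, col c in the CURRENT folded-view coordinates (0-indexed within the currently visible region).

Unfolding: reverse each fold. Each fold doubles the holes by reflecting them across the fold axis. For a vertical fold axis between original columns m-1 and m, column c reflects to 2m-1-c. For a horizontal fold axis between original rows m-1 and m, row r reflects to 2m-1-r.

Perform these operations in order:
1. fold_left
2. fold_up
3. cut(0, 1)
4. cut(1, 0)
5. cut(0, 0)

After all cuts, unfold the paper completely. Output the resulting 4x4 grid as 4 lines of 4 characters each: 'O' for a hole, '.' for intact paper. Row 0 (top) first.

Answer: OOOO
O..O
O..O
OOOO

Derivation:
Op 1 fold_left: fold axis v@2; visible region now rows[0,4) x cols[0,2) = 4x2
Op 2 fold_up: fold axis h@2; visible region now rows[0,2) x cols[0,2) = 2x2
Op 3 cut(0, 1): punch at orig (0,1); cuts so far [(0, 1)]; region rows[0,2) x cols[0,2) = 2x2
Op 4 cut(1, 0): punch at orig (1,0); cuts so far [(0, 1), (1, 0)]; region rows[0,2) x cols[0,2) = 2x2
Op 5 cut(0, 0): punch at orig (0,0); cuts so far [(0, 0), (0, 1), (1, 0)]; region rows[0,2) x cols[0,2) = 2x2
Unfold 1 (reflect across h@2): 6 holes -> [(0, 0), (0, 1), (1, 0), (2, 0), (3, 0), (3, 1)]
Unfold 2 (reflect across v@2): 12 holes -> [(0, 0), (0, 1), (0, 2), (0, 3), (1, 0), (1, 3), (2, 0), (2, 3), (3, 0), (3, 1), (3, 2), (3, 3)]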